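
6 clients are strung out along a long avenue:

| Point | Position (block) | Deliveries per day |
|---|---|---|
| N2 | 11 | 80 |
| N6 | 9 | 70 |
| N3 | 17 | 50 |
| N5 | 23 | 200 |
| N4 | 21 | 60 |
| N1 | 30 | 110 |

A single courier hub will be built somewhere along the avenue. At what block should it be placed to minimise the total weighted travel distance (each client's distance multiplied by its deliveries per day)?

For a sum of weighted absolute distances on a line, the optimum is the weighted median (not the mean). Total weight W = 570; half-weight = 285.
Sort by position and accumulate weight:
  block 9 (N6, w=70) → cum 70
  block 11 (N2, w=80) → cum 150
  block 17 (N3, w=50) → cum 200
  block 21 (N4, w=60) → cum 260
  block 23 (N5, w=200) → cum 460  ≥ 285 → median here
  block 30 (N1, w=110) → cum 570
Optimal location: block 23.

x = 23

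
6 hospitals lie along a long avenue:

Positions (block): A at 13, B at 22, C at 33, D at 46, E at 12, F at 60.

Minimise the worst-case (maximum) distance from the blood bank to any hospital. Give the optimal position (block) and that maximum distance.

The 1-center on a line is the midpoint of the two extreme points: leftmost at 12, rightmost at 60.
Optimal location = (12 + 60)/2 = 36; maximum distance = (60 − 12)/2 = 24.

location 36, max distance 24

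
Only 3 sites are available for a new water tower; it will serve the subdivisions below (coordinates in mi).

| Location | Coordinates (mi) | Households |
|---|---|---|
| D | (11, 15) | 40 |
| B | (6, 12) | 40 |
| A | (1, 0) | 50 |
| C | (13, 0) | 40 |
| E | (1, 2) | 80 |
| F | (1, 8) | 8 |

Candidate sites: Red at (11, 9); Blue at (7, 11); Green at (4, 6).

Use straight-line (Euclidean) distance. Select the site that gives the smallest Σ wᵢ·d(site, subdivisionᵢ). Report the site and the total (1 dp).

Total weighted distance at each candidate:
  Red (11, 9): total = 2571.6
  Blue (7, 11): total = 2329.5
  Green (4, 6): total = 1906.0
Minimum is at Green with total 1906.0 mi.

Green, total 1906.0 mi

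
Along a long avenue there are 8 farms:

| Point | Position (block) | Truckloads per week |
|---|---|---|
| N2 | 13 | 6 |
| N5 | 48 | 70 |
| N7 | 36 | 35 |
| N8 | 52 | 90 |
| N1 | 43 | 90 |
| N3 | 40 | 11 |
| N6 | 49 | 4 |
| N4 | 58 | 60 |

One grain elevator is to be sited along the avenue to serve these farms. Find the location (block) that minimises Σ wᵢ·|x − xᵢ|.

x = 48

For a sum of weighted absolute distances on a line, the optimum is the weighted median (not the mean). Total weight W = 366; half-weight = 183.
Sort by position and accumulate weight:
  block 13 (N2, w=6) → cum 6
  block 36 (N7, w=35) → cum 41
  block 40 (N3, w=11) → cum 52
  block 43 (N1, w=90) → cum 142
  block 48 (N5, w=70) → cum 212  ≥ 183 → median here
  block 49 (N6, w=4) → cum 216
  block 52 (N8, w=90) → cum 306
  block 58 (N4, w=60) → cum 366
Optimal location: block 48.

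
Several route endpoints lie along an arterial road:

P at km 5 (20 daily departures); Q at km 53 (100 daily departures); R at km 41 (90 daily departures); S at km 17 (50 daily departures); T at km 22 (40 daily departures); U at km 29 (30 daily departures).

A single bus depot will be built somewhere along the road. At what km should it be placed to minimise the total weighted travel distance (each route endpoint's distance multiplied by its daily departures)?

For a sum of weighted absolute distances on a line, the optimum is the weighted median (not the mean). Total weight W = 330; half-weight = 165.
Sort by position and accumulate weight:
  km 5 (P, w=20) → cum 20
  km 17 (S, w=50) → cum 70
  km 22 (T, w=40) → cum 110
  km 29 (U, w=30) → cum 140
  km 41 (R, w=90) → cum 230  ≥ 165 → median here
  km 53 (Q, w=100) → cum 330
Optimal location: km 41.

x = 41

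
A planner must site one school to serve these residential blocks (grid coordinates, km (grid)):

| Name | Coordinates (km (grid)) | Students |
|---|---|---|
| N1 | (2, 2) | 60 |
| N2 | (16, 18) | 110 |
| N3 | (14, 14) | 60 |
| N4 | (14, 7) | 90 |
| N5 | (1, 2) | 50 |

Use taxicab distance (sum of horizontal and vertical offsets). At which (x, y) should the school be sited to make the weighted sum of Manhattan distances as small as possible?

Manhattan distance separates: Σwᵢ(|x−xᵢ|+|y−yᵢ|) = Σwᵢ|x−xᵢ| + Σwᵢ|y−yᵢ|, so x and y are optimised independently as 1-D weighted medians.
Total weight W = 370; half = 185.
x-coordinate, sorted with cumulative weight:
  x=1 (N5, w=50) cum 50
  x=2 (N1, w=60) cum 110
  x=14 (N3, w=60) cum 170
  x=14 (N4, w=90) cum 260  ← median
  x=16 (N2, w=110) cum 370
⇒ x* = 14
y-coordinate, sorted with cumulative weight:
  y=2 (N1, w=60) cum 60
  y=2 (N5, w=50) cum 110
  y=7 (N4, w=90) cum 200  ← median
  y=14 (N3, w=60) cum 260
  y=18 (N2, w=110) cum 370
⇒ y* = 7

(14, 7)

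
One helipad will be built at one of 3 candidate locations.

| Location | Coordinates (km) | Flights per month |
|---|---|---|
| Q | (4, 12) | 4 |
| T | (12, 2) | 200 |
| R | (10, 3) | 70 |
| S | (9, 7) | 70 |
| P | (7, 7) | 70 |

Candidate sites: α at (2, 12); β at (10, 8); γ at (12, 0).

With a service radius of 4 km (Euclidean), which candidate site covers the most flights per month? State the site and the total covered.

Coverage radius r = 4 km; a point is covered iff (Δx)²+(Δy)² ≤ 4² = 16.
  α (2, 12): covers {Q} → 4
  β (10, 8): covers {S, P} → 140
  γ (12, 0): covers {T, R} → 270
Maximum coverage at γ: 270 flights per month.

γ, covering 270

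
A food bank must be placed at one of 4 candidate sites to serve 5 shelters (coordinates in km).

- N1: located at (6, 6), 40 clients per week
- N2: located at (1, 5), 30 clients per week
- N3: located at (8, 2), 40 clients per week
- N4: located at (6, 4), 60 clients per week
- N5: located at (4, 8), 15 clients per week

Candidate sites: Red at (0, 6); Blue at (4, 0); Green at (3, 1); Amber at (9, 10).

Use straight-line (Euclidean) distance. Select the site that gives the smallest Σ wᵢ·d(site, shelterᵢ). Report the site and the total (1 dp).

Total weighted distance at each candidate:
  Red (0, 6): total = 1086.8
  Blue (4, 0): total = 995.1
  Green (3, 1): total = 932.0
  Amber (9, 10): total = 1288.8
Minimum is at Green with total 932.0 km.

Green, total 932.0 km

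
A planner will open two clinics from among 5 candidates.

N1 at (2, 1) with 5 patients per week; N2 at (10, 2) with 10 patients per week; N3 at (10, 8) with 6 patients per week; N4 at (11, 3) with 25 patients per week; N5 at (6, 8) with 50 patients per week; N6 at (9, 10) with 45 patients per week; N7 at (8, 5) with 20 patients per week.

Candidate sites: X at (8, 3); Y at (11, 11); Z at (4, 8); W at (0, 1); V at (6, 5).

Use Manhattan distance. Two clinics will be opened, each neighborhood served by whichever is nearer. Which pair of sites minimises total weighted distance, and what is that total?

Evaluate every pair (each demand assigned to the nearer of the two):
  {Y, V}: total = 634
  {X, Z}: total = 636
  {X, Y}: total = 694
  {X, V}: total = 737
  {Y, Z}: total = 744
  {Z, V}: total = 776
  {W, V}: total = 847
  {X, W}: total = 907
  {Z, W}: total = 1011
  {Y, W}: total = 1049
Best pair: {Y, V} with total 634.

{Y, V}, total 634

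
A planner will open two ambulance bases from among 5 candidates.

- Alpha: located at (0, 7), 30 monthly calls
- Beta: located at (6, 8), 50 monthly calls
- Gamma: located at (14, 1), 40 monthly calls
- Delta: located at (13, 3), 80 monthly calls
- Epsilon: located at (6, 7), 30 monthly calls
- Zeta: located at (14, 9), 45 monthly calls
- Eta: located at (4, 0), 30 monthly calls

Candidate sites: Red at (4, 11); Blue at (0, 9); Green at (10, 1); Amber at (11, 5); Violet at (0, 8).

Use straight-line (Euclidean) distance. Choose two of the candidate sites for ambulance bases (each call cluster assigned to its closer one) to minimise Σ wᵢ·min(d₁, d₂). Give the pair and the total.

Evaluate every pair (each demand assigned to the nearer of the two):
  {Amber, Violet}: total = 1392.4
  {Red, Amber}: total = 1393.5
  {Blue, Amber}: total = 1422.4
  {Red, Green}: total = 1517.6
  {Green, Violet}: total = 1545.9
  {Green, Amber}: total = 1582.3
  {Blue, Green}: total = 1587.3
  {Red, Violet}: total = 2600.7
  {Red, Blue}: total = 2657.8
  {Blue, Violet}: total = 3151.2
Best pair: {Amber, Violet} with total 1392.4.

{Amber, Violet}, total 1392.4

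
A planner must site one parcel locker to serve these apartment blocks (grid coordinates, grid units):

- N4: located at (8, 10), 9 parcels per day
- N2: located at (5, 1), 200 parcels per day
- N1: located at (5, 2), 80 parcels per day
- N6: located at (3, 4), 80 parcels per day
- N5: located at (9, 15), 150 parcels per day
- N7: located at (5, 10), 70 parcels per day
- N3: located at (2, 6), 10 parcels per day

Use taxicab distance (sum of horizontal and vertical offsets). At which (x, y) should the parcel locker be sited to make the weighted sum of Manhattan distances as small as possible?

(5, 4)

Manhattan distance separates: Σwᵢ(|x−xᵢ|+|y−yᵢ|) = Σwᵢ|x−xᵢ| + Σwᵢ|y−yᵢ|, so x and y are optimised independently as 1-D weighted medians.
Total weight W = 599; half = 299.5.
x-coordinate, sorted with cumulative weight:
  x=2 (N3, w=10) cum 10
  x=3 (N6, w=80) cum 90
  x=5 (N2, w=200) cum 290
  x=5 (N1, w=80) cum 370  ← median
  x=5 (N7, w=70) cum 440
  x=8 (N4, w=9) cum 449
  x=9 (N5, w=150) cum 599
⇒ x* = 5
y-coordinate, sorted with cumulative weight:
  y=1 (N2, w=200) cum 200
  y=2 (N1, w=80) cum 280
  y=4 (N6, w=80) cum 360  ← median
  y=6 (N3, w=10) cum 370
  y=10 (N4, w=9) cum 379
  y=10 (N7, w=70) cum 449
  y=15 (N5, w=150) cum 599
⇒ y* = 4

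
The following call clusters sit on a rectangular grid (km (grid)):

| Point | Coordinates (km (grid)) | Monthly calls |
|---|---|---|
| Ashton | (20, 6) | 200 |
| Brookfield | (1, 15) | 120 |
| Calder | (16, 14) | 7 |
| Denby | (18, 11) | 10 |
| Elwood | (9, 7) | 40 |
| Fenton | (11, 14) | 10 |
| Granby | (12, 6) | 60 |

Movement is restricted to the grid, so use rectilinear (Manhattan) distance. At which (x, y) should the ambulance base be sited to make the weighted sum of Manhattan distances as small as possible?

(12, 6)

Manhattan distance separates: Σwᵢ(|x−xᵢ|+|y−yᵢ|) = Σwᵢ|x−xᵢ| + Σwᵢ|y−yᵢ|, so x and y are optimised independently as 1-D weighted medians.
Total weight W = 447; half = 223.5.
x-coordinate, sorted with cumulative weight:
  x=1 (Brookfield, w=120) cum 120
  x=9 (Elwood, w=40) cum 160
  x=11 (Fenton, w=10) cum 170
  x=12 (Granby, w=60) cum 230  ← median
  x=16 (Calder, w=7) cum 237
  x=18 (Denby, w=10) cum 247
  x=20 (Ashton, w=200) cum 447
⇒ x* = 12
y-coordinate, sorted with cumulative weight:
  y=6 (Ashton, w=200) cum 200
  y=6 (Granby, w=60) cum 260  ← median
  y=7 (Elwood, w=40) cum 300
  y=11 (Denby, w=10) cum 310
  y=14 (Calder, w=7) cum 317
  y=14 (Fenton, w=10) cum 327
  y=15 (Brookfield, w=120) cum 447
⇒ y* = 6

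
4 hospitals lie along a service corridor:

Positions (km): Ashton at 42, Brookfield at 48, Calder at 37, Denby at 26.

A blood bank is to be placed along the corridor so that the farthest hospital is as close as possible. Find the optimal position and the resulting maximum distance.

The 1-center on a line is the midpoint of the two extreme points: leftmost at 26, rightmost at 48.
Optimal location = (26 + 48)/2 = 37; maximum distance = (48 − 26)/2 = 11.

location 37, max distance 11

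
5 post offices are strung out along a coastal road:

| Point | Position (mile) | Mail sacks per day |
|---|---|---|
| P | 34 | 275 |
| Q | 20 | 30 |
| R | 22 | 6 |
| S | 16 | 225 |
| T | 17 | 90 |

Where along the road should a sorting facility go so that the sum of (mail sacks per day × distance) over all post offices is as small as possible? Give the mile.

For a sum of weighted absolute distances on a line, the optimum is the weighted median (not the mean). Total weight W = 626; half-weight = 313.
Sort by position and accumulate weight:
  mile 16 (S, w=225) → cum 225
  mile 17 (T, w=90) → cum 315  ≥ 313 → median here
  mile 20 (Q, w=30) → cum 345
  mile 22 (R, w=6) → cum 351
  mile 34 (P, w=275) → cum 626
Optimal location: mile 17.

x = 17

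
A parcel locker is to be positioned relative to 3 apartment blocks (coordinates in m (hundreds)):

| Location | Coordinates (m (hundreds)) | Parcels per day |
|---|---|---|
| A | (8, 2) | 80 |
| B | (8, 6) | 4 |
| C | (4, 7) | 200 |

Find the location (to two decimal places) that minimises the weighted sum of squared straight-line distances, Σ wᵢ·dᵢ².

The minimiser of Σwᵢ‖p−pᵢ‖² is the weighted centroid p* = (Σwᵢpᵢ)/(Σwᵢ).
Σwᵢ = 284.
Σwᵢxᵢ = 80·8 + 4·8 + 200·4 = 1472.
Σwᵢyᵢ = 80·2 + 4·6 + 200·7 = 1584.
x* = 1472/284 = 5.18, y* = 1584/284 = 5.58.

(5.18, 5.58)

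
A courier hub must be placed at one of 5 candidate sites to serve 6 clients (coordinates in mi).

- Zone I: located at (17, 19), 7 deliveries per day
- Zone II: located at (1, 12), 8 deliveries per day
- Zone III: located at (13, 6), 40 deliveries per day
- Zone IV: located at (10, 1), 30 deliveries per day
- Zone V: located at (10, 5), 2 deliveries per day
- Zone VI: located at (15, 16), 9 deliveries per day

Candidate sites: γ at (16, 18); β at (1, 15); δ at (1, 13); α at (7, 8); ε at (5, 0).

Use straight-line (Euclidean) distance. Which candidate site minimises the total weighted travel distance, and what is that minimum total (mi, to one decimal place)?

Total weighted distance at each candidate:
  γ (16, 18): total = 1223.5
  β (1, 15): total = 1392.0
  δ (1, 13): total = 1286.3
  α (7, 8): total = 753.5
  ε (5, 0): total = 995.4
Minimum is at α with total 753.5 mi.

α, total 753.5 mi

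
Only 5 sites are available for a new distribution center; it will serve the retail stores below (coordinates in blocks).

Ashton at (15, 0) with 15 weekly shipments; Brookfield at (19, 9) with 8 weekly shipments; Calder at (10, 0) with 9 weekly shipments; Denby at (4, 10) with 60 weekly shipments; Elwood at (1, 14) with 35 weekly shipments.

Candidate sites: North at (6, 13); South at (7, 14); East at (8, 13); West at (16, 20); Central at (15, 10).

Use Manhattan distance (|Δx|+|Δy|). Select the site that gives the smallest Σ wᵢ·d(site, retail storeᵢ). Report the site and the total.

North, total 1129 blocks

Total weighted distance at each candidate:
  North (6, 13): total = 1129
  South (7, 14): total = 1249
  East (8, 13): total = 1255
  West (16, 20): total = 2716
  Central (15, 10): total = 1615
Minimum is at North with total 1129 blocks.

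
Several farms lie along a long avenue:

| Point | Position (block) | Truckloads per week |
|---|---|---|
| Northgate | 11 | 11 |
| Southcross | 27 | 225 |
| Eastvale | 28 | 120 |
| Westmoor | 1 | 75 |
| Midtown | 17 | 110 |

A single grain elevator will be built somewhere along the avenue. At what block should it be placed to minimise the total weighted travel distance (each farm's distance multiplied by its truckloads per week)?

x = 27

For a sum of weighted absolute distances on a line, the optimum is the weighted median (not the mean). Total weight W = 541; half-weight = 270.5.
Sort by position and accumulate weight:
  block 1 (Westmoor, w=75) → cum 75
  block 11 (Northgate, w=11) → cum 86
  block 17 (Midtown, w=110) → cum 196
  block 27 (Southcross, w=225) → cum 421  ≥ 270.5 → median here
  block 28 (Eastvale, w=120) → cum 541
Optimal location: block 27.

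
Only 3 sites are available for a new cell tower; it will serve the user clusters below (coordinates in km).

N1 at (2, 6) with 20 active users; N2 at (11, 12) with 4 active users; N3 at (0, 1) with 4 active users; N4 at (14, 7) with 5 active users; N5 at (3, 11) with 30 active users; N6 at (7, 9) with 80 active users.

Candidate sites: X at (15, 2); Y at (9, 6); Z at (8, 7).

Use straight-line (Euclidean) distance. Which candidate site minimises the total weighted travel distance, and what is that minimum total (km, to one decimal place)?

Total weighted distance at each candidate:
  X (15, 2): total = 1701.2
  Y (9, 6): total = 754.7
  Z (8, 7): total = 586.0
Minimum is at Z with total 586.0 km.

Z, total 586.0 km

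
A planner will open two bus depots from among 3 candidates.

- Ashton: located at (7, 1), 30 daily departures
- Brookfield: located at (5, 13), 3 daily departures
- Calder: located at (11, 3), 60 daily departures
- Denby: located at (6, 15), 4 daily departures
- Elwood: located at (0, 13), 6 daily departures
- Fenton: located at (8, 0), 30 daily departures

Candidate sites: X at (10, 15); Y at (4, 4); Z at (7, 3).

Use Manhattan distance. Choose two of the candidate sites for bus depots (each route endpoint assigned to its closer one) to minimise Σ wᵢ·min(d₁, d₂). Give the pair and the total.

Evaluate every pair (each demand assigned to the nearer of the two):
  {X, Z}: total = 529
  {Y, Z}: total = 580
  {X, Y}: total = 1009
Best pair: {X, Z} with total 529.

{X, Z}, total 529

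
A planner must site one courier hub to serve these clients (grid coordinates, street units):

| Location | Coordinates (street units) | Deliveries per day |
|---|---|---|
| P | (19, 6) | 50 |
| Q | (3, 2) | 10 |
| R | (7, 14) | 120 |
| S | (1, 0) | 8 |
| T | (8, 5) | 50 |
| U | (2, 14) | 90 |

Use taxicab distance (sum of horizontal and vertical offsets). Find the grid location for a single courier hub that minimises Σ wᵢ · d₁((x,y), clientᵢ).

(7, 14)

Manhattan distance separates: Σwᵢ(|x−xᵢ|+|y−yᵢ|) = Σwᵢ|x−xᵢ| + Σwᵢ|y−yᵢ|, so x and y are optimised independently as 1-D weighted medians.
Total weight W = 328; half = 164.
x-coordinate, sorted with cumulative weight:
  x=1 (S, w=8) cum 8
  x=2 (U, w=90) cum 98
  x=3 (Q, w=10) cum 108
  x=7 (R, w=120) cum 228  ← median
  x=8 (T, w=50) cum 278
  x=19 (P, w=50) cum 328
⇒ x* = 7
y-coordinate, sorted with cumulative weight:
  y=0 (S, w=8) cum 8
  y=2 (Q, w=10) cum 18
  y=5 (T, w=50) cum 68
  y=6 (P, w=50) cum 118
  y=14 (R, w=120) cum 238  ← median
  y=14 (U, w=90) cum 328
⇒ y* = 14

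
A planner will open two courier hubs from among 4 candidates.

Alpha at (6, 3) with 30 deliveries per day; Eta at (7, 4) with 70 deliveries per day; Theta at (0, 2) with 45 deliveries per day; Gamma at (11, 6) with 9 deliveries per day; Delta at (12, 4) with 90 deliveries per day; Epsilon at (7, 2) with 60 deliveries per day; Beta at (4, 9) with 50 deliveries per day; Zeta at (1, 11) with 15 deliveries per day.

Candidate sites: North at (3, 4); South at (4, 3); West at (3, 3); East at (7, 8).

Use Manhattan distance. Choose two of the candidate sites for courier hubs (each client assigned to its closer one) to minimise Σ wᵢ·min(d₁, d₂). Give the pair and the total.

Evaluate every pair (each demand assigned to the nearer of the two):
  {South, East}: total = 2004
  {West, East}: total = 2049
  {South, West}: total = 2110
  {North, South}: total = 2140
  {North, East}: total = 2184
  {North, West}: total = 2185
Best pair: {South, East} with total 2004.

{South, East}, total 2004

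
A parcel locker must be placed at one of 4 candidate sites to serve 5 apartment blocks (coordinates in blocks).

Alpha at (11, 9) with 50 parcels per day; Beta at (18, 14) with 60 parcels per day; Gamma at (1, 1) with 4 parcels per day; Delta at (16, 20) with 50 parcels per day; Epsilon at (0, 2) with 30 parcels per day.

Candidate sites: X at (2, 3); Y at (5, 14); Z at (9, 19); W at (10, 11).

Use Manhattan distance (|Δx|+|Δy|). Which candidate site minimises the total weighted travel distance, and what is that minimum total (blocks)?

Total weighted distance at each candidate:
  X (2, 3): total = 4022
  Y (5, 14): total = 2758
  Z (9, 19): total = 2724
  W (10, 11): total = 2206
Minimum is at W with total 2206 blocks.

W, total 2206 blocks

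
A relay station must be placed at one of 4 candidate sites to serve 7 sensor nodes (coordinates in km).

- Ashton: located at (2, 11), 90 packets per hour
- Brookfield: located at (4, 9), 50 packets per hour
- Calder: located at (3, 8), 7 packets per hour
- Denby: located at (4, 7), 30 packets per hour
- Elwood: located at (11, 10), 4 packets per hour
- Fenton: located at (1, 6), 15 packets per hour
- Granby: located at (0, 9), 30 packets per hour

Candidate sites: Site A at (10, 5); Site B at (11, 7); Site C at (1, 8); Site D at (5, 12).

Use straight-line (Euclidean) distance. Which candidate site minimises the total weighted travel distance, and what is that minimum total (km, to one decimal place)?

Total weighted distance at each candidate:
  Site A (10, 5): total = 1982.9
  Site B (11, 7): total = 2015.0
  Site C (1, 8): total = 664.8
  Site D (5, 12): total = 935.4
Minimum is at Site C with total 664.8 km.

Site C, total 664.8 km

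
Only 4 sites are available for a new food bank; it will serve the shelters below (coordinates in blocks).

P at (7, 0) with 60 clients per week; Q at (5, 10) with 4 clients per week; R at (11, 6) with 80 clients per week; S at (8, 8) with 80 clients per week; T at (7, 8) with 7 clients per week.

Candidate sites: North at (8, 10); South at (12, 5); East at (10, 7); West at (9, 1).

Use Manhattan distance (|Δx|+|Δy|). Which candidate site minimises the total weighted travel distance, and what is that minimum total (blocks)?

East, total 1060 blocks

Total weighted distance at each candidate:
  North (8, 10): total = 1413
  South (12, 5): total = 1424
  East (10, 7): total = 1060
  West (9, 1): total = 1495
Minimum is at East with total 1060 blocks.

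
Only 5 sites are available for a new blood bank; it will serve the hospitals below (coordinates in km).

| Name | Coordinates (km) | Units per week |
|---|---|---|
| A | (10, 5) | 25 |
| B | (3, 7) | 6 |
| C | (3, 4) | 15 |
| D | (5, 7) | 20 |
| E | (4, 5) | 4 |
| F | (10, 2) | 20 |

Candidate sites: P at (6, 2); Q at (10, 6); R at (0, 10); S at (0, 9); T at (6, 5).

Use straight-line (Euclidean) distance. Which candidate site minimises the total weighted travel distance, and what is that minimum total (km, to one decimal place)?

T, total 321.8 km

Total weighted distance at each candidate:
  P (6, 2): total = 410.5
  Q (10, 6): total = 382.9
  R (0, 10): total = 803.9
  S (0, 9): total = 752.8
  T (6, 5): total = 321.8
Minimum is at T with total 321.8 km.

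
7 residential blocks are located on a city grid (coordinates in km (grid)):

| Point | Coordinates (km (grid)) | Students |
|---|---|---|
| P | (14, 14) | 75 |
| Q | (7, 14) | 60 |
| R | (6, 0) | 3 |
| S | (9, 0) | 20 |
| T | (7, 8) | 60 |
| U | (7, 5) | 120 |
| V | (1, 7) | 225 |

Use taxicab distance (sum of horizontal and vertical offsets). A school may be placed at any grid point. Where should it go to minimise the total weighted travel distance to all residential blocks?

(7, 7)

Manhattan distance separates: Σwᵢ(|x−xᵢ|+|y−yᵢ|) = Σwᵢ|x−xᵢ| + Σwᵢ|y−yᵢ|, so x and y are optimised independently as 1-D weighted medians.
Total weight W = 563; half = 281.5.
x-coordinate, sorted with cumulative weight:
  x=1 (V, w=225) cum 225
  x=6 (R, w=3) cum 228
  x=7 (Q, w=60) cum 288  ← median
  x=7 (T, w=60) cum 348
  x=7 (U, w=120) cum 468
  x=9 (S, w=20) cum 488
  x=14 (P, w=75) cum 563
⇒ x* = 7
y-coordinate, sorted with cumulative weight:
  y=0 (R, w=3) cum 3
  y=0 (S, w=20) cum 23
  y=5 (U, w=120) cum 143
  y=7 (V, w=225) cum 368  ← median
  y=8 (T, w=60) cum 428
  y=14 (P, w=75) cum 503
  y=14 (Q, w=60) cum 563
⇒ y* = 7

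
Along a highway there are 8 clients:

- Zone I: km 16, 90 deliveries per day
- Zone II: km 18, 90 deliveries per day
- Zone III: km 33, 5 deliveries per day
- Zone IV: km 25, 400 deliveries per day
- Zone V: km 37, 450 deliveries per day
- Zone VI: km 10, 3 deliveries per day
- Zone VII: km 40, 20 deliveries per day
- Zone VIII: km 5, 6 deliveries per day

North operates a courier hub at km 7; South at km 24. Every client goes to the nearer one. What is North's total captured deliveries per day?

The indifferent point is the midpoint (7+24)/2 = 15.5; clients left of it (closer to North at 7) go to North, those right go to South.
  Zone VIII at 5 (w=6) → North
  Zone VI at 10 (w=3) → North
  Zone I at 16 (w=90) → South
  Zone II at 18 (w=90) → South
  Zone IV at 25 (w=400) → South
  Zone III at 33 (w=5) → South
  Zone V at 37 (w=450) → South
  Zone VII at 40 (w=20) → South
North captures 9; South captures 1055.

9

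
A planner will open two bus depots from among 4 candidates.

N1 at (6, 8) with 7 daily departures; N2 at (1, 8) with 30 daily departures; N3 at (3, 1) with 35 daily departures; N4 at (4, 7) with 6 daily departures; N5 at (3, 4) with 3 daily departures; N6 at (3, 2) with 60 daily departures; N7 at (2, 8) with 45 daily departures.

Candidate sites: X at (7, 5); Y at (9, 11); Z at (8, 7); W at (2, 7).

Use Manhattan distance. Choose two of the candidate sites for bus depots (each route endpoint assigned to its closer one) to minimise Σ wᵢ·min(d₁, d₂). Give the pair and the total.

Evaluate every pair (each demand assigned to the nearer of the two):
  {Z, W}: total = 755
  {X, W}: total = 762
  {Y, W}: total = 769
  {X, Z}: total = 1315
  {X, Y}: total = 1403
  {Y, Z}: total = 1609
Best pair: {Z, W} with total 755.

{Z, W}, total 755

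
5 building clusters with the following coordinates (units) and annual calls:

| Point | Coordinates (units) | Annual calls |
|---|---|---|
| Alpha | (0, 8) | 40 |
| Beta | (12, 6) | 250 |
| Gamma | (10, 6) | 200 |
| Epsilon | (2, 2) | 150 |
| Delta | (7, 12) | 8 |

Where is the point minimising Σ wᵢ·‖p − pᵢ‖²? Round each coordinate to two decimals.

(8.27, 5.27)

The minimiser of Σwᵢ‖p−pᵢ‖² is the weighted centroid p* = (Σwᵢpᵢ)/(Σwᵢ).
Σwᵢ = 648.
Σwᵢxᵢ = 40·0 + 250·12 + 200·10 + 150·2 + 8·7 = 5356.
Σwᵢyᵢ = 40·8 + 250·6 + 200·6 + 150·2 + 8·12 = 3416.
x* = 5356/648 = 8.27, y* = 3416/648 = 5.27.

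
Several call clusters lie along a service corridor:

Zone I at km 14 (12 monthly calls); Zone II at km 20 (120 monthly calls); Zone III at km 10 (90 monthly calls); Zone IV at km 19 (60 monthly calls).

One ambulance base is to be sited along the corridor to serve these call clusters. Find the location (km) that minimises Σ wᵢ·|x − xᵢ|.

For a sum of weighted absolute distances on a line, the optimum is the weighted median (not the mean). Total weight W = 282; half-weight = 141.
Sort by position and accumulate weight:
  km 10 (Zone III, w=90) → cum 90
  km 14 (Zone I, w=12) → cum 102
  km 19 (Zone IV, w=60) → cum 162  ≥ 141 → median here
  km 20 (Zone II, w=120) → cum 282
Optimal location: km 19.

x = 19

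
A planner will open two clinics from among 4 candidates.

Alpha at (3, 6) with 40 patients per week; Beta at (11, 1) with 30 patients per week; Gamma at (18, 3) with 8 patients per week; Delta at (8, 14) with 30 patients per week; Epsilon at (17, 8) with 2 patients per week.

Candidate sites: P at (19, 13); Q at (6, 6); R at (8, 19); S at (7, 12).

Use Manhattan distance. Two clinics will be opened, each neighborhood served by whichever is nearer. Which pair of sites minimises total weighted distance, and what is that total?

{Q, S}, total 656

Evaluate every pair (each demand assigned to the nearer of the two):
  {Q, S}: total = 656
  {Q, R}: total = 716
  {P, Q}: total = 822
  {P, S}: total = 1042
  {R, S}: total = 1128
  {P, R}: total = 1572
Best pair: {Q, S} with total 656.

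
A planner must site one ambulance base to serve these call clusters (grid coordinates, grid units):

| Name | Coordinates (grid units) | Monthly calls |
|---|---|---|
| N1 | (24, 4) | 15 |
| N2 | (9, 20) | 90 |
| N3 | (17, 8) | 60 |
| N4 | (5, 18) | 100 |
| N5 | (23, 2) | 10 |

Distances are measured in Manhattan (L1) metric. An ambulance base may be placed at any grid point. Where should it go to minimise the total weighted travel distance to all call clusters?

Manhattan distance separates: Σwᵢ(|x−xᵢ|+|y−yᵢ|) = Σwᵢ|x−xᵢ| + Σwᵢ|y−yᵢ|, so x and y are optimised independently as 1-D weighted medians.
Total weight W = 275; half = 137.5.
x-coordinate, sorted with cumulative weight:
  x=5 (N4, w=100) cum 100
  x=9 (N2, w=90) cum 190  ← median
  x=17 (N3, w=60) cum 250
  x=23 (N5, w=10) cum 260
  x=24 (N1, w=15) cum 275
⇒ x* = 9
y-coordinate, sorted with cumulative weight:
  y=2 (N5, w=10) cum 10
  y=4 (N1, w=15) cum 25
  y=8 (N3, w=60) cum 85
  y=18 (N4, w=100) cum 185  ← median
  y=20 (N2, w=90) cum 275
⇒ y* = 18

(9, 18)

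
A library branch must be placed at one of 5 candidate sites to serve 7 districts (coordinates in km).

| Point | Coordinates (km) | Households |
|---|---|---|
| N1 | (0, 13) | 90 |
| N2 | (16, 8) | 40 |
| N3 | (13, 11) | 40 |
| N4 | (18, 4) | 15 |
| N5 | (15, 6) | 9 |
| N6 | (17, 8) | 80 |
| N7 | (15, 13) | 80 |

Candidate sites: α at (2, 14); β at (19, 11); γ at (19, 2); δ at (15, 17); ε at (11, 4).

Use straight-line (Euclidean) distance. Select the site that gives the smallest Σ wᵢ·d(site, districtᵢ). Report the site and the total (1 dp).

β, total 2939.1 km

Total weighted distance at each candidate:
  α (2, 14): total = 4022.5
  β (19, 11): total = 2939.1
  γ (19, 2): total = 4203.7
  δ (15, 17): total = 3369.1
  ε (11, 4): total = 3336.5
Minimum is at β with total 2939.1 km.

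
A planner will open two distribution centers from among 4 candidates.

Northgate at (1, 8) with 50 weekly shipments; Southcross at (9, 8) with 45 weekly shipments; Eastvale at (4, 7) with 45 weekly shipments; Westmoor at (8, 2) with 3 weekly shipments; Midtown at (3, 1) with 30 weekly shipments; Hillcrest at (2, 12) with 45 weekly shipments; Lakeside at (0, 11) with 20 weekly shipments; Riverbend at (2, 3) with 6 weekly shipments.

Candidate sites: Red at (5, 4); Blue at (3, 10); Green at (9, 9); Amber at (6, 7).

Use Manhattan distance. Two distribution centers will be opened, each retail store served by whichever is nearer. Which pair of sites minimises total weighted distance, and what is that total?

Evaluate every pair (each demand assigned to the nearer of the two):
  {Blue, Green}: total = 982
  {Blue, Amber}: total = 1024
  {Red, Blue}: total = 1144
  {Red, Amber}: total = 1364
  {Green, Amber}: total = 1379
  {Red, Green}: total = 1484
Best pair: {Blue, Green} with total 982.

{Blue, Green}, total 982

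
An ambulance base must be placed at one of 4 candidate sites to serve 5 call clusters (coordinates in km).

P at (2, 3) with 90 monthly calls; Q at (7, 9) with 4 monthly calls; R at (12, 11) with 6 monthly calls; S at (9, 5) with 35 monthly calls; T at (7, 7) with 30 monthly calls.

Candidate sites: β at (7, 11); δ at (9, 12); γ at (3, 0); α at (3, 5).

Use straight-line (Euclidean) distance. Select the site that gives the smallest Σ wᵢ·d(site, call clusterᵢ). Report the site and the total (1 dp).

Total weighted distance at each candidate:
  β (7, 11): total = 1228.4
  δ (9, 12): total = 1466.1
  γ (3, 0): total = 924.5
  α (3, 5): total = 632.9
Minimum is at α with total 632.9 km.

α, total 632.9 km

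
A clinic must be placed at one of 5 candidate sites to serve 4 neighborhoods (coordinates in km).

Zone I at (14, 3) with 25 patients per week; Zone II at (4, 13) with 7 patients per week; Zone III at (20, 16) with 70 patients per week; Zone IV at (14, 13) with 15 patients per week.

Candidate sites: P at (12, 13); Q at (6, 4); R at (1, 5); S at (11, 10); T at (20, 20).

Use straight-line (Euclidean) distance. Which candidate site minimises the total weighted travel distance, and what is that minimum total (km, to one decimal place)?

P, total 939.0 km

Total weighted distance at each candidate:
  P (12, 13): total = 939.0
  Q (6, 4): total = 1737.5
  R (1, 5): total = 2154.4
  S (11, 10): total = 1064.5
  T (20, 20): total = 991.2
Minimum is at P with total 939.0 km.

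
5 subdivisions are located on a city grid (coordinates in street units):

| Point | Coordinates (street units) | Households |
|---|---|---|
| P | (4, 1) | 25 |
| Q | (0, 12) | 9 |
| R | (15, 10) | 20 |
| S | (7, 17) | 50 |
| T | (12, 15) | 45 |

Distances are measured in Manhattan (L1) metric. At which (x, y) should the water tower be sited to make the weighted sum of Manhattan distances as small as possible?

Manhattan distance separates: Σwᵢ(|x−xᵢ|+|y−yᵢ|) = Σwᵢ|x−xᵢ| + Σwᵢ|y−yᵢ|, so x and y are optimised independently as 1-D weighted medians.
Total weight W = 149; half = 74.5.
x-coordinate, sorted with cumulative weight:
  x=0 (Q, w=9) cum 9
  x=4 (P, w=25) cum 34
  x=7 (S, w=50) cum 84  ← median
  x=12 (T, w=45) cum 129
  x=15 (R, w=20) cum 149
⇒ x* = 7
y-coordinate, sorted with cumulative weight:
  y=1 (P, w=25) cum 25
  y=10 (R, w=20) cum 45
  y=12 (Q, w=9) cum 54
  y=15 (T, w=45) cum 99  ← median
  y=17 (S, w=50) cum 149
⇒ y* = 15

(7, 15)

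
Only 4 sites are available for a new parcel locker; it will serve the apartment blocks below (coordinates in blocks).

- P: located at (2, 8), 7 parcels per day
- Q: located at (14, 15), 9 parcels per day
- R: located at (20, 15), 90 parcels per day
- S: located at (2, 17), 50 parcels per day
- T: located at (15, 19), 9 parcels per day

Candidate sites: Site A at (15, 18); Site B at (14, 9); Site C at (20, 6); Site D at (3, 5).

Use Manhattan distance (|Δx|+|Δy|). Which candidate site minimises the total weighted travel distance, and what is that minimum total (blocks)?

Site A, total 1626 blocks

Total weighted distance at each candidate:
  Site A (15, 18): total = 1626
  Site B (14, 9): total = 2324
  Site C (20, 6): total = 2697
  Site D (3, 5): total = 3531
Minimum is at Site A with total 1626 blocks.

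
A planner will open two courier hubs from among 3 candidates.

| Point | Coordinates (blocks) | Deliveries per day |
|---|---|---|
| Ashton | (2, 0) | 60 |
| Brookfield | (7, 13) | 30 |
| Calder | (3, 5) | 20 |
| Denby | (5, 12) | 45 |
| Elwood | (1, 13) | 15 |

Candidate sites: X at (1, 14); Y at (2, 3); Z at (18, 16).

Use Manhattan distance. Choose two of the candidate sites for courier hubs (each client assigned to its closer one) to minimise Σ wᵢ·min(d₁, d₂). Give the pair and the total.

{X, Y}, total 735

Evaluate every pair (each demand assigned to the nearer of the two):
  {X, Y}: total = 735
  {Y, Z}: total = 1365
  {X, Z}: total = 1615
Best pair: {X, Y} with total 735.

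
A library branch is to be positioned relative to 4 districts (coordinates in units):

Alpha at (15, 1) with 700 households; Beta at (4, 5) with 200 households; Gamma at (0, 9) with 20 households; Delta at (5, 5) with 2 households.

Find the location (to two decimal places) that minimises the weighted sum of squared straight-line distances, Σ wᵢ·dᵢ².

(12.27, 2.05)

The minimiser of Σwᵢ‖p−pᵢ‖² is the weighted centroid p* = (Σwᵢpᵢ)/(Σwᵢ).
Σwᵢ = 922.
Σwᵢxᵢ = 700·15 + 200·4 + 20·0 + 2·5 = 11310.
Σwᵢyᵢ = 700·1 + 200·5 + 20·9 + 2·5 = 1890.
x* = 11310/922 = 12.27, y* = 1890/922 = 2.05.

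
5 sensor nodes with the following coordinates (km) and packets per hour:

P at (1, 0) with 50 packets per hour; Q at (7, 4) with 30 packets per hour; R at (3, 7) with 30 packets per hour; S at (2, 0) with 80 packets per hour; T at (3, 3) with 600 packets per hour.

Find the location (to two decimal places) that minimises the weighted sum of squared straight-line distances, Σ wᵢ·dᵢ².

(2.92, 2.70)

The minimiser of Σwᵢ‖p−pᵢ‖² is the weighted centroid p* = (Σwᵢpᵢ)/(Σwᵢ).
Σwᵢ = 790.
Σwᵢxᵢ = 50·1 + 30·7 + 30·3 + 80·2 + 600·3 = 2310.
Σwᵢyᵢ = 50·0 + 30·4 + 30·7 + 80·0 + 600·3 = 2130.
x* = 2310/790 = 2.92, y* = 2130/790 = 2.70.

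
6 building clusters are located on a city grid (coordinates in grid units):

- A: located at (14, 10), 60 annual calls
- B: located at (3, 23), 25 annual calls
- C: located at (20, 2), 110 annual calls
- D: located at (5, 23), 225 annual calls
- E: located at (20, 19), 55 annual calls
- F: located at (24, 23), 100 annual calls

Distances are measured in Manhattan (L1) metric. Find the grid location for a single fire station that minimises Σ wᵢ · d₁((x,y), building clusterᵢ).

(14, 23)

Manhattan distance separates: Σwᵢ(|x−xᵢ|+|y−yᵢ|) = Σwᵢ|x−xᵢ| + Σwᵢ|y−yᵢ|, so x and y are optimised independently as 1-D weighted medians.
Total weight W = 575; half = 287.5.
x-coordinate, sorted with cumulative weight:
  x=3 (B, w=25) cum 25
  x=5 (D, w=225) cum 250
  x=14 (A, w=60) cum 310  ← median
  x=20 (C, w=110) cum 420
  x=20 (E, w=55) cum 475
  x=24 (F, w=100) cum 575
⇒ x* = 14
y-coordinate, sorted with cumulative weight:
  y=2 (C, w=110) cum 110
  y=10 (A, w=60) cum 170
  y=19 (E, w=55) cum 225
  y=23 (B, w=25) cum 250
  y=23 (D, w=225) cum 475  ← median
  y=23 (F, w=100) cum 575
⇒ y* = 23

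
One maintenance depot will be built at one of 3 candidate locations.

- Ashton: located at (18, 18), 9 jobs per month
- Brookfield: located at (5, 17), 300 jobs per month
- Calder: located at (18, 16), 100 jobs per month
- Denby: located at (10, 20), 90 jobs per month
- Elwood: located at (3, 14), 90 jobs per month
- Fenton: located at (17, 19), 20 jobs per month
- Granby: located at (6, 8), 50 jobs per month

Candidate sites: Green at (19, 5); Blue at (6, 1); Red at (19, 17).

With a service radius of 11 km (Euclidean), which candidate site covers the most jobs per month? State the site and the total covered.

Red, covering 219

Coverage radius r = 11 km; a point is covered iff (Δx)²+(Δy)² ≤ 11² = 121.
  Green (19, 5): covers {none} → 0
  Blue (6, 1): covers {Granby} → 50
  Red (19, 17): covers {Ashton, Calder, Denby, Fenton} → 219
Maximum coverage at Red: 219 jobs per month.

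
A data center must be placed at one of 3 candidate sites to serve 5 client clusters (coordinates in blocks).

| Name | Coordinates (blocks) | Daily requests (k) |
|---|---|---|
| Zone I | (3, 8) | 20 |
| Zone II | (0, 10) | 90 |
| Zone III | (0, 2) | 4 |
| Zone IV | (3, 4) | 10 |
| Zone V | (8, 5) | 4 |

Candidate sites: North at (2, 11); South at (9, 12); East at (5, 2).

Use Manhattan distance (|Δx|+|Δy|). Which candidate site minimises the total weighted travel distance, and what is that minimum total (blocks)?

Total weighted distance at each candidate:
  North (2, 11): total = 522
  South (9, 12): total = 1438
  East (5, 2): total = 1414
Minimum is at North with total 522 blocks.

North, total 522 blocks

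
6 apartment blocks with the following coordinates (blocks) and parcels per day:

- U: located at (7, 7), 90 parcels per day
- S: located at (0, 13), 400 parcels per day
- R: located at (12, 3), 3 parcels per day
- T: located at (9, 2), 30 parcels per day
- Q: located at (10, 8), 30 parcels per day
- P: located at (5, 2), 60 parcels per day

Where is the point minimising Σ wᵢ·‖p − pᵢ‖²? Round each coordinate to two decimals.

The minimiser of Σwᵢ‖p−pᵢ‖² is the weighted centroid p* = (Σwᵢpᵢ)/(Σwᵢ).
Σwᵢ = 613.
Σwᵢxᵢ = 90·7 + 400·0 + 3·12 + 30·9 + 30·10 + 60·5 = 1536.
Σwᵢyᵢ = 90·7 + 400·13 + 3·3 + 30·2 + 30·8 + 60·2 = 6259.
x* = 1536/613 = 2.51, y* = 6259/613 = 10.21.

(2.51, 10.21)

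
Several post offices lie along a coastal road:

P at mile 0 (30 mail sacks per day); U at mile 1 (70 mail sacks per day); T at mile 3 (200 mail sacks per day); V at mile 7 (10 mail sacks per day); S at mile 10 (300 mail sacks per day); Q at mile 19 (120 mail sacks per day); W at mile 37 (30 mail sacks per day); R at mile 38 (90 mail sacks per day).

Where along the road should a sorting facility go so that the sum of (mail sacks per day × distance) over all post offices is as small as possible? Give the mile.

x = 10

For a sum of weighted absolute distances on a line, the optimum is the weighted median (not the mean). Total weight W = 850; half-weight = 425.
Sort by position and accumulate weight:
  mile 0 (P, w=30) → cum 30
  mile 1 (U, w=70) → cum 100
  mile 3 (T, w=200) → cum 300
  mile 7 (V, w=10) → cum 310
  mile 10 (S, w=300) → cum 610  ≥ 425 → median here
  mile 19 (Q, w=120) → cum 730
  mile 37 (W, w=30) → cum 760
  mile 38 (R, w=90) → cum 850
Optimal location: mile 10.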